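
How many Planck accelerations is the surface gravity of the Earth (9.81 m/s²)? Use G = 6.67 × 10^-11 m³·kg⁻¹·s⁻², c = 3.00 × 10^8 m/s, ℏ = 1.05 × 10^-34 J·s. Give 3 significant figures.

Planck acceleration: a_P = √(c⁷/(ℏG)) = 5.59 × 10^51 m/s².
9.81 / 5.59 × 10^51 = 1.76 × 10^-51

1.76 × 10^-51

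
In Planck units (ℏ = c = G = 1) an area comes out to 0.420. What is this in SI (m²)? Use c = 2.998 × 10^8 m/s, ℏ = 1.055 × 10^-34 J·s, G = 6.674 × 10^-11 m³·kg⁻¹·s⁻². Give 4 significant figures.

1.097 × 10^-70 m²

One Planck area: A_P = ℏG/c³ = 2.613 × 10^-70 m².
0.420 × 2.613 × 10^-70 m² = 1.097 × 10^-70 m²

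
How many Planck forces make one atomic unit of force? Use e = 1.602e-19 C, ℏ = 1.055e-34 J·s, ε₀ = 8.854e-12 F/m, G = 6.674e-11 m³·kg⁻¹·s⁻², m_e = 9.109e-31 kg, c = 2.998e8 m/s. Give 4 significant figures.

atomic unit of force: F_au = E_h/a₀ = m_e²e⁶/((4πε₀)³ℏ⁴) = 8.220e-8 N
Planck force: F_P = c⁴/G = 1.210e44 N
ratio = 8.220e-8 / 1.210e44 = 6.791e-52

6.791e-52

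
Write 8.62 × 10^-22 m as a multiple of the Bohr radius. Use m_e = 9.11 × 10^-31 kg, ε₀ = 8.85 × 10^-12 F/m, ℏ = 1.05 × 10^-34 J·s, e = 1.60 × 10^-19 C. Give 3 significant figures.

Bohr radius: a₀ = 4πε₀ℏ²/(m_e e²) = 5.26 × 10^-11 m.
8.62 × 10^-22 / 5.26 × 10^-11 = 1.64 × 10^-11

1.64 × 10^-11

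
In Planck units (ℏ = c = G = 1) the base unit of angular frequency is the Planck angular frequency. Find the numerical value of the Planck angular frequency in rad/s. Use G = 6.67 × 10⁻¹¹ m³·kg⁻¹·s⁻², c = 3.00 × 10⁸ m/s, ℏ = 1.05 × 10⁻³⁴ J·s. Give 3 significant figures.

ω_P = √(c⁵/(ℏG))
  = √(3.47 × 10⁸⁶)
  = 1.86 × 10⁴³ rad/s

1.86 × 10⁴³ rad/s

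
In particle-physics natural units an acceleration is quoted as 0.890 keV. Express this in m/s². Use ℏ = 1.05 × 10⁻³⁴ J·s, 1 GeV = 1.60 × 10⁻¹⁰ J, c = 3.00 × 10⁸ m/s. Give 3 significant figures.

Acceleration is [L]/[T]² = c·[E]/ℏ.
1 GeV → c/ℏ × (1 GeV in J) = 4.57 × 10³² m/s².
Convert the energy scale: 0.890 keV = 8.90 × 10⁻⁷ GeV.
Result: 8.90 × 10⁻⁷ × 4.57 × 10³² = 4.07 × 10²⁶ m/s².

4.07 × 10²⁶ m/s²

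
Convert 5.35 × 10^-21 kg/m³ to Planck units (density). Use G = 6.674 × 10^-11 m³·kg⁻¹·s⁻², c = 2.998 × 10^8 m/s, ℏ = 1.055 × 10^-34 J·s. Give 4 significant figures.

Planck density: ρ_P = c⁵/(ℏG²) = 5.154 × 10^96 kg/m³.
5.35 × 10^-21 / 5.154 × 10^96 = 1.038 × 10^-117

1.038 × 10^-117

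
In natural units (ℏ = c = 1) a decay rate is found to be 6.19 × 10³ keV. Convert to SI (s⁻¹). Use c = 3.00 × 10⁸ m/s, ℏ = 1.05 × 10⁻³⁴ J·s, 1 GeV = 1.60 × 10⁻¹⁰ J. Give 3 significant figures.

A rate is [E]/ℏ; divide by ℏ.
1 GeV → 1/ℏ × (1 GeV in J) = 1.52 × 10²⁴ s⁻¹.
Convert the energy scale: 6.19 × 10³ keV = 6.19 × 10⁻³ GeV.
Result: 6.19 × 10⁻³ × 1.52 × 10²⁴ = 9.43 × 10²¹ s⁻¹.

9.43 × 10²¹ s⁻¹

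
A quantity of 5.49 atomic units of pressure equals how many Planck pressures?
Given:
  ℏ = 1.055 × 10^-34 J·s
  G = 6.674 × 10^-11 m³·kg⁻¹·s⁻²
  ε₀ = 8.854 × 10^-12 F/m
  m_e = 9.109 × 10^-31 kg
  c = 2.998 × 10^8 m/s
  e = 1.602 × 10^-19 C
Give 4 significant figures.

atomic unit of pressure: P_au = E_h/a₀³ = m_e⁴e¹⁰/((4πε₀)⁵ℏ⁸) = 2.929 × 10^13 Pa
Planck pressure: p_P = c⁷/(ℏG²) = 4.632 × 10^113 Pa
5.49 × 2.929 × 10^13 / 4.632 × 10^113 = 3.471 × 10^-100

3.471 × 10^-100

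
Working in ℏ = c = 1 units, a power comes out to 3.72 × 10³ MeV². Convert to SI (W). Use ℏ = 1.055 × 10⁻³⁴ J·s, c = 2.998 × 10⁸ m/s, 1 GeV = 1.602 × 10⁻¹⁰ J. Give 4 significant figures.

9.049 × 10¹¹ W

Power is [E]/[T] = [E]²/ℏ.
1 GeV² → 1/ℏ × (1 GeV in J)² = 2.433 × 10¹⁴ W.
Convert the energy scale: 3.72 × 10³ MeV² = 3.72 × 10⁻³ GeV².
Result: 3.72 × 10⁻³ × 2.433 × 10¹⁴ = 9.049 × 10¹¹ W.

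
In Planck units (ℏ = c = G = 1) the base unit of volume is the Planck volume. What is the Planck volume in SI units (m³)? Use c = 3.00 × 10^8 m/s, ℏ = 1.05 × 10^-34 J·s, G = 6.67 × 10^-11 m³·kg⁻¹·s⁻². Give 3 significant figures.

4.18 × 10^-105 m³

V_P = (ℏG/c³)^(3/2)
  = √(1.75 × 10^-209)
  = 4.18 × 10^-105 m³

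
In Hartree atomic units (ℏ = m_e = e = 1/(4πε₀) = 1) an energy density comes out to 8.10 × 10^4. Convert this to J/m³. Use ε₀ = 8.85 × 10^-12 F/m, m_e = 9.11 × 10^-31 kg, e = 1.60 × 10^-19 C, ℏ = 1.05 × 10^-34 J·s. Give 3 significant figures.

One atomic unit of energy density: u_au = E_h/a₀³ = m_e⁴e¹⁰/((4πε₀)⁵ℏ⁸) = 3.01 × 10^13 J/m³.
8.10 × 10^4 × 3.01 × 10^13 J/m³ = 2.44 × 10^18 J/m³

2.44 × 10^18 J/m³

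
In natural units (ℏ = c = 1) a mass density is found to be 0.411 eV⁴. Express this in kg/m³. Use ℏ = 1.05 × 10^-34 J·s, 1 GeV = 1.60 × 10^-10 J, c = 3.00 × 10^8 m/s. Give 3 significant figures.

Mass density is [E]/(c²[L]³) = [E]⁴/(ℏ³c⁵).
1 GeV⁴ → 1/(ℏ³c⁵) × (1 GeV in J)⁴ = 2.33 × 10^20 kg/m³.
Convert the energy scale: 0.411 eV⁴ = 4.11 × 10^-37 GeV⁴.
Result: 4.11 × 10^-37 × 2.33 × 10^20 = 9.58 × 10^-17 kg/m³.

9.58 × 10^-17 kg/m³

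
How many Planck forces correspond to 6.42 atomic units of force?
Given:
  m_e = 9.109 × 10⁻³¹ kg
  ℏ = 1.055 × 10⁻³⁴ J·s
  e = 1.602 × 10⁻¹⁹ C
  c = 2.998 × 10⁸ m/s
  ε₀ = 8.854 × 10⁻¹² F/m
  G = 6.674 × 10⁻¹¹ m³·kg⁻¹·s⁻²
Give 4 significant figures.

atomic unit of force: F_au = E_h/a₀ = m_e²e⁶/((4πε₀)³ℏ⁴) = 8.220 × 10⁻⁸ N
Planck force: F_P = c⁴/G = 1.210 × 10⁴⁴ N
6.42 × 8.220 × 10⁻⁸ / 1.210 × 10⁴⁴ = 4.360 × 10⁻⁵¹

4.360 × 10⁻⁵¹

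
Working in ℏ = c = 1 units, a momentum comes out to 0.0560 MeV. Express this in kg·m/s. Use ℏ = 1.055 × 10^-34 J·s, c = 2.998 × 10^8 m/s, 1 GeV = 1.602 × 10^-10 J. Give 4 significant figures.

Momentum is [E]/c; divide by c.
1 GeV → 1/c × (1 GeV in J) = 5.344 × 10^-19 kg·m/s.
Convert the energy scale: 0.0560 MeV = 5.60 × 10^-5 GeV.
Result: 5.60 × 10^-5 × 5.344 × 10^-19 = 2.992 × 10^-23 kg·m/s.

2.992 × 10^-23 kg·m/s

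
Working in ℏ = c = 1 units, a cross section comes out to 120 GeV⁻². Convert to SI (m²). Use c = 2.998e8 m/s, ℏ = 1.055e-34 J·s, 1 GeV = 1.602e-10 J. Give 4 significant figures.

4.678e-30 m²

Area is [L]² = [E]⁻²·(ℏc)²; restore (ℏc)².
1 GeV⁻² → (ℏc)² × (1 GeV in J)⁻² = 3.898e-32 m².
Result: 120 × 3.898e-32 = 4.678e-30 m².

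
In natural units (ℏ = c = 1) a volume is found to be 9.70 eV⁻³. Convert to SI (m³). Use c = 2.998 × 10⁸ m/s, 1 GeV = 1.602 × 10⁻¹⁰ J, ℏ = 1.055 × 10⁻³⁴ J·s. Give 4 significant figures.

Volume is [L]³ = [E]⁻³·(ℏc)³.
1 GeV⁻³ → (ℏc)³ × (1 GeV in J)⁻³ = 7.696 × 10⁻⁴⁸ m³.
Convert the energy scale: 9.70 eV⁻³ = 9.70 × 10²⁷ GeV⁻³.
Result: 9.70 × 10²⁷ × 7.696 × 10⁻⁴⁸ = 7.465 × 10⁻²⁰ m³.

7.465 × 10⁻²⁰ m³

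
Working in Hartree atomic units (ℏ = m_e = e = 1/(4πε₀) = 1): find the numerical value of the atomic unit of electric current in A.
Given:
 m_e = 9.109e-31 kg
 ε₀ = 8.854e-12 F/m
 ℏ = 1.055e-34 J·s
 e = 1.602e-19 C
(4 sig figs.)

6.612e-3 A

From ℏ = m_e = e = 1/(4πε₀) = 1 the current scale is I_au = e E_h/ℏ = m_e e⁵/((4πε₀)²ℏ³).
E_h = 4.354e-18 J
e·E_h/ℏ = 6.612e-3 A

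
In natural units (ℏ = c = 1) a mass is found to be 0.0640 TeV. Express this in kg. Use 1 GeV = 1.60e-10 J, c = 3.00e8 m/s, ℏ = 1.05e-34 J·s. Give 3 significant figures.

1.14e-25 kg

Mass is [E]/c²; divide by c².
1 GeV → 1/c² × (1 GeV in J) = 1.78e-27 kg.
Convert the energy scale: 0.0640 TeV = 64 GeV.
Result: 64 × 1.78e-27 = 1.14e-25 kg.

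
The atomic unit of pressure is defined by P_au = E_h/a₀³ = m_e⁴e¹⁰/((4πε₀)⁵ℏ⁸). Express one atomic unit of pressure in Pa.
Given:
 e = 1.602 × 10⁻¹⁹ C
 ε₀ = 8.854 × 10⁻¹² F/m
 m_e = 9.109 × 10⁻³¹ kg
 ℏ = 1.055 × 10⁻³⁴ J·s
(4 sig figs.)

2.929 × 10¹³ Pa

P_au = E_h/a₀³ = m_e⁴e¹⁰/((4πε₀)⁵ℏ⁸)
E_h = 4.354 × 10⁻¹⁸ J
a₀ = 5.297 × 10⁻¹¹ m
E_h/a₀³ = 2.929 × 10¹³ Pa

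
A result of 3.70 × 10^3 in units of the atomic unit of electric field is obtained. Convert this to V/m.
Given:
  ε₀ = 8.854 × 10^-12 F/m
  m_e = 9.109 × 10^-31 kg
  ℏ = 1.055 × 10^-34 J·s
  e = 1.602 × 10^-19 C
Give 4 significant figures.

One atomic unit of electric field: E_au = E_h/(e a₀) = m_e²e⁵/((4πε₀)³ℏ⁴) = 5.131 × 10^11 V/m.
3.70 × 10^3 × 5.131 × 10^11 V/m = 1.898 × 10^15 V/m

1.898 × 10^15 V/m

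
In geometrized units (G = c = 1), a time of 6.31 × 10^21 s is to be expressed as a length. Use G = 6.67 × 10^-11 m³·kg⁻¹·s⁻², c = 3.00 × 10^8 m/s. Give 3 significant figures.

1.89 × 10^30 m

Time → length via c.
6.31 × 10^21 s × (c) = 1.89 × 10^30 m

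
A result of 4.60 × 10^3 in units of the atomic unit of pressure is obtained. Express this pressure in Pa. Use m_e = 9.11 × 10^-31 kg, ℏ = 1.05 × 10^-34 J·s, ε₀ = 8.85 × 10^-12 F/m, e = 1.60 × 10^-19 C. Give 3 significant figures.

One atomic unit of pressure: P_au = E_h/a₀³ = m_e⁴e¹⁰/((4πε₀)⁵ℏ⁸) = 3.01 × 10^13 Pa.
4.60 × 10^3 × 3.01 × 10^13 Pa = 1.39 × 10^17 Pa

1.39 × 10^17 Pa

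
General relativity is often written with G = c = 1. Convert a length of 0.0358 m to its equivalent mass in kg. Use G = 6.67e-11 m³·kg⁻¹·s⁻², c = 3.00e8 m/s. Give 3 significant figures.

4.83e25 kg

Length → mass via c²/G.
0.0358 m × (c²/G) = 4.83e25 kg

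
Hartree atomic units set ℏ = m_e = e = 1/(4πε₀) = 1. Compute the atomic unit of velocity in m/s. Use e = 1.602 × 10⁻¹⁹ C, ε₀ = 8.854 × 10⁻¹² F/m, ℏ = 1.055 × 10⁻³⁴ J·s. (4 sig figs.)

From ℏ = m_e = e = 1/(4πε₀) = 1 the velocity scale is v_au = e²/(4πε₀ℏ).
  = 2.566 × 10⁻³⁸ / 1.174 × 10⁻⁴⁴
  = 2.186 × 10⁶ m/s

2.186 × 10⁶ m/s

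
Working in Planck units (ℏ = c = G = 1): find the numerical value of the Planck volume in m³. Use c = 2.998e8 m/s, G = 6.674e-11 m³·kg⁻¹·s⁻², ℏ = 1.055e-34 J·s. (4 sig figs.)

Dimensional analysis gives V_P = (ℏG/c³)^(3/2).
  = √(1.784e-209)
  = 4.224e-105 m³

4.224e-105 m³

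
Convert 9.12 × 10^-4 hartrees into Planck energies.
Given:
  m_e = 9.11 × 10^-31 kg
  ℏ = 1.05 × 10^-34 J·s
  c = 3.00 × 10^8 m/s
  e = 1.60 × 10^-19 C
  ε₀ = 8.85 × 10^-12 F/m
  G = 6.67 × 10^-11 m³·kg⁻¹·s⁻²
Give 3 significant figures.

hartree: E_h = m_e e⁴/(4πε₀ℏ)² = 4.38 × 10^-18 J
Planck energy: E_P = √(ℏc⁵/G) = 1.96 × 10^9 J
9.12 × 10^-4 × 4.38 × 10^-18 / 1.96 × 10^9 = 2.04 × 10^-30

2.04 × 10^-30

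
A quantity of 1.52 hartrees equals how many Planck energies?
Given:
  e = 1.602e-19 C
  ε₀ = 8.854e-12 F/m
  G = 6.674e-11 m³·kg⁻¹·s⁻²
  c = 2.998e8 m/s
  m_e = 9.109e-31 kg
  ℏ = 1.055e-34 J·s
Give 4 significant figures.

hartree: E_h = m_e e⁴/(4πε₀ℏ)² = 4.354e-18 J
Planck energy: E_P = √(ℏc⁵/G) = 1.957e9 J
1.52 × 4.354e-18 / 1.957e9 = 3.383e-27

3.383e-27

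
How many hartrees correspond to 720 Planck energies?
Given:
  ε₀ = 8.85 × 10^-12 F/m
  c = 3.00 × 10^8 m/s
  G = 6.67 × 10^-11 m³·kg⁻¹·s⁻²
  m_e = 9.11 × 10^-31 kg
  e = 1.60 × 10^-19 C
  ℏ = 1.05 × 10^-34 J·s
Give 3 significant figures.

3.22 × 10^29

Planck energy: E_P = √(ℏc⁵/G) = 1.96 × 10^9 J
hartree: E_h = m_e e⁴/(4πε₀ℏ)² = 4.38 × 10^-18 J
720 × 1.96 × 10^9 / 4.38 × 10^-18 = 3.22 × 10^29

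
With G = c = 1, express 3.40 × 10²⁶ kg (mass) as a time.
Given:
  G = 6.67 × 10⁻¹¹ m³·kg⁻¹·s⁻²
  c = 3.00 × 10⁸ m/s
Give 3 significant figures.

Mass → time via G/c³.
3.40 × 10²⁶ kg × (G/c³) = 8.40 × 10⁻¹⁰ s

8.40 × 10⁻¹⁰ s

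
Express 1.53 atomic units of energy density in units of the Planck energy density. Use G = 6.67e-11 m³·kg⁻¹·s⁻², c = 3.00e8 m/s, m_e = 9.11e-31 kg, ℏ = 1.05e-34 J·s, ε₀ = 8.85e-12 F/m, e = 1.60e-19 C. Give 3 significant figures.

9.85e-101

atomic unit of energy density: u_au = E_h/a₀³ = m_e⁴e¹⁰/((4πε₀)⁵ℏ⁸) = 3.01e13 J/m³
Planck energy density: u_P = c⁷/(ℏG²) = 4.68e113 J/m³
1.53 × 3.01e13 / 4.68e113 = 9.85e-101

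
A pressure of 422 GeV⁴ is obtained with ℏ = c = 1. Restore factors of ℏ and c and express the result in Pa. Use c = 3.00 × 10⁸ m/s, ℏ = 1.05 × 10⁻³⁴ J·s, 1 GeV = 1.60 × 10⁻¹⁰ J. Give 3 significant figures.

Pressure is [E]/[L]³ = [E]⁴/(ℏc)³.
1 GeV⁴ → 1/(ℏc)³ × (1 GeV in J)⁴ = 2.10 × 10³⁷ Pa.
Result: 422 × 2.10 × 10³⁷ = 8.85 × 10³⁹ Pa.

8.85 × 10³⁹ Pa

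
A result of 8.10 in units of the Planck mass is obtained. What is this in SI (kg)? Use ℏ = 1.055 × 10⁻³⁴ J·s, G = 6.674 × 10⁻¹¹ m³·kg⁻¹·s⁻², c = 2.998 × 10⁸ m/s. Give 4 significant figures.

One Planck mass: m_P = √(ℏc/G) = 2.177 × 10⁻⁸ kg.
8.10 × 2.177 × 10⁻⁸ kg = 1.763 × 10⁻⁷ kg

1.763 × 10⁻⁷ kg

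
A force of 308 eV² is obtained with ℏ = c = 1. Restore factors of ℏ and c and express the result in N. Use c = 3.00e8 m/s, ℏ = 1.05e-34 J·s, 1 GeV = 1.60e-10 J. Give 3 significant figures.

Force is [E]/[L] = [E]²/(ℏc); restore (ℏc)⁻¹.
1 GeV² → 1/(ℏc) × (1 GeV in J)² = 8.13e5 N.
Convert the energy scale: 308 eV² = 3.08e-16 GeV².
Result: 3.08e-16 × 8.13e5 = 2.50e-10 N.

2.50e-10 N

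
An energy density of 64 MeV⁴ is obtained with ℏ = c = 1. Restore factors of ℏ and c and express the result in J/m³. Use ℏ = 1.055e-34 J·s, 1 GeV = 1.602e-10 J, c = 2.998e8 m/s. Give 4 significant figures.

1.332e27 J/m³

[E]/[L]³ = [E]⁴/(ℏc)³; restore (ℏc)⁻³.
1 GeV⁴ → 1/(ℏc)³ × (1 GeV in J)⁴ = 2.082e37 J/m³.
Convert the energy scale: 64 MeV⁴ = 6.40e-11 GeV⁴.
Result: 6.40e-11 × 2.082e37 = 1.332e27 J/m³.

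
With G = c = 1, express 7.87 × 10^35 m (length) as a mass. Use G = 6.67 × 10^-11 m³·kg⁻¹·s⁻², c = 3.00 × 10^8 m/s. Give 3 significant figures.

1.06 × 10^63 kg

Length → mass via c²/G.
7.87 × 10^35 m × (c²/G) = 1.06 × 10^63 kg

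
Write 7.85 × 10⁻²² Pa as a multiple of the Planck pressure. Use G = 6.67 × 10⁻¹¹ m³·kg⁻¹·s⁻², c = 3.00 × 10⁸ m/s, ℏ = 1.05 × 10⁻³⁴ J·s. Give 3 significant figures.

1.68 × 10⁻¹³⁵

Planck pressure: p_P = c⁷/(ℏG²) = 4.68 × 10¹¹³ Pa.
7.85 × 10⁻²² / 4.68 × 10¹¹³ = 1.68 × 10⁻¹³⁵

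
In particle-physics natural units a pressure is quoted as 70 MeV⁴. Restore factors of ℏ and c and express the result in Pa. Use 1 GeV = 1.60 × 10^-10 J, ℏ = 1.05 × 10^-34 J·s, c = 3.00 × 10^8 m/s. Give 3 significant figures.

Pressure is [E]/[L]³ = [E]⁴/(ℏc)³.
1 GeV⁴ → 1/(ℏc)³ × (1 GeV in J)⁴ = 2.10 × 10^37 Pa.
Convert the energy scale: 70 MeV⁴ = 7.00 × 10^-11 GeV⁴.
Result: 7.00 × 10^-11 × 2.10 × 10^37 = 1.47 × 10^27 Pa.

1.47 × 10^27 Pa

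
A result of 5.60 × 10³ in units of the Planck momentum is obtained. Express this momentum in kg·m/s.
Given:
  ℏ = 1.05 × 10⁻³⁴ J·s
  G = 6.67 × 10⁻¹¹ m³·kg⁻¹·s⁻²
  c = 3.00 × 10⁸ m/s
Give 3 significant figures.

One Planck momentum: p_P = √(ℏc³/G) = 6.52 kg·m/s.
5.60 × 10³ × 6.52 kg·m/s = 3.65 × 10⁴ kg·m/s

3.65 × 10⁴ kg·m/s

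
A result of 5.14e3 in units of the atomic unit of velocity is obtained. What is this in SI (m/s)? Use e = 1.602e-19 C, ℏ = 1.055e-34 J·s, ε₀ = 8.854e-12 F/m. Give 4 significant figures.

One atomic unit of velocity: v_au = e²/(4πε₀ℏ) = 2.186e6 m/s.
5.14e3 × 2.186e6 m/s = 1.124e10 m/s

1.124e10 m/s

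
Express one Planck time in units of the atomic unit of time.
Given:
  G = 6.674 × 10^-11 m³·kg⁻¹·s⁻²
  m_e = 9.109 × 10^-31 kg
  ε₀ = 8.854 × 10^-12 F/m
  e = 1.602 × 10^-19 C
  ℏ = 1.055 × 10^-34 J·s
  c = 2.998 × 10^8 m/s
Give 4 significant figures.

Planck time: t_P = √(ℏG/c⁵) = 5.392 × 10^-44 s
atomic unit of time: τ_au = (4πε₀)²ℏ³/(m_e e⁴) = 2.423 × 10^-17 s
ratio = 5.392 × 10^-44 / 2.423 × 10^-17 = 2.225 × 10^-27

2.225 × 10^-27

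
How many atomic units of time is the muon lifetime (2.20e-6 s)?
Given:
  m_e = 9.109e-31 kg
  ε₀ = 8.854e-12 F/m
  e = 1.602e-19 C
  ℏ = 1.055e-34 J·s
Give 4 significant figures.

atomic unit of time: τ_au = (4πε₀)²ℏ³/(m_e e⁴) = 2.423e-17 s.
2.20e-6 / 2.423e-17 = 9.080e10

9.080e10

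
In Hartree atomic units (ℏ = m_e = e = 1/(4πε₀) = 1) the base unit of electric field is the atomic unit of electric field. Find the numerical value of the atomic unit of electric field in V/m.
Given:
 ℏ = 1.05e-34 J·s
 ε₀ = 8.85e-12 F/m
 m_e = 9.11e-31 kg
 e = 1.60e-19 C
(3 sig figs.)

E_au = E_h/(e a₀) = m_e²e⁵/((4πε₀)³ℏ⁴)
E_h = 4.38e-18 J
a₀ = 5.26e-11 m
E_h/(e·a₀) = 5.20e11 V/m

5.20e11 V/m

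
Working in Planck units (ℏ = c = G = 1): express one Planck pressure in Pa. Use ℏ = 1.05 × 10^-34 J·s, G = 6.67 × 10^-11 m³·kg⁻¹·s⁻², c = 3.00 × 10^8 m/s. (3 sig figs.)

The unique combination of the constants set to 1 with dimensions of pressure is p_P = c⁷/(ℏG²).
  = 2.19 × 10^59 / 4.67 × 10^-55
  = 4.68 × 10^113 Pa

4.68 × 10^113 Pa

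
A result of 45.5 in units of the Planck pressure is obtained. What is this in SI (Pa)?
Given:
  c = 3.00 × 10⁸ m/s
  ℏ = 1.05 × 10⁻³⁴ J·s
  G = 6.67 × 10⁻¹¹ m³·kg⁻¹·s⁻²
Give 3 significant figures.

2.13 × 10¹¹⁵ Pa

One Planck pressure: p_P = c⁷/(ℏG²) = 4.68 × 10¹¹³ Pa.
45.5 × 4.68 × 10¹¹³ Pa = 2.13 × 10¹¹⁵ Pa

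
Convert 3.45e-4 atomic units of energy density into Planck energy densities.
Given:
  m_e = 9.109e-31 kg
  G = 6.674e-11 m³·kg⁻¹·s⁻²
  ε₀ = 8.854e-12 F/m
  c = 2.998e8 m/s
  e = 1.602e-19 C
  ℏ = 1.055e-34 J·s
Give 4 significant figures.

2.182e-104

atomic unit of energy density: u_au = E_h/a₀³ = m_e⁴e¹⁰/((4πε₀)⁵ℏ⁸) = 2.929e13 J/m³
Planck energy density: u_P = c⁷/(ℏG²) = 4.632e113 J/m³
3.45e-4 × 2.929e13 / 4.632e113 = 2.182e-104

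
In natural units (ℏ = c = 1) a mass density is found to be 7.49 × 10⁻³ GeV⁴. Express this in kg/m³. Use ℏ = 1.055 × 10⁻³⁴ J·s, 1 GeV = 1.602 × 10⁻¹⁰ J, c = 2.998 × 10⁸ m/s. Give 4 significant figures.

1.735 × 10¹⁸ kg/m³

Mass density is [E]/(c²[L]³) = [E]⁴/(ℏ³c⁵).
1 GeV⁴ → 1/(ℏ³c⁵) × (1 GeV in J)⁴ = 2.316 × 10²⁰ kg/m³.
Result: 7.49 × 10⁻³ × 2.316 × 10²⁰ = 1.735 × 10¹⁸ kg/m³.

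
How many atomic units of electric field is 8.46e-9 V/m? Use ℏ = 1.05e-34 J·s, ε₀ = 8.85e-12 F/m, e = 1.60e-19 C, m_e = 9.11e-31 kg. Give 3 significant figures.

atomic unit of electric field: E_au = E_h/(e a₀) = m_e²e⁵/((4πε₀)³ℏ⁴) = 5.20e11 V/m.
8.46e-9 / 5.20e11 = 1.63e-20

1.63e-20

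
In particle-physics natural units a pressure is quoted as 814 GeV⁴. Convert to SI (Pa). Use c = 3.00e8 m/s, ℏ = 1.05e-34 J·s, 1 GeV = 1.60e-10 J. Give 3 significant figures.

1.71e40 Pa

Pressure is [E]/[L]³ = [E]⁴/(ℏc)³.
1 GeV⁴ → 1/(ℏc)³ × (1 GeV in J)⁴ = 2.10e37 Pa.
Result: 814 × 2.10e37 = 1.71e40 Pa.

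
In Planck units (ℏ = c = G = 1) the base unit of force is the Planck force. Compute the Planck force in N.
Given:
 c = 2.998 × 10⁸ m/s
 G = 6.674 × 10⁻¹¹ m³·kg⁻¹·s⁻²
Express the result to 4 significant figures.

1.210 × 10⁴⁴ N

F_P = c⁴/G
  = 8.078 × 10³³ / 6.674 × 10⁻¹¹
  = 1.210 × 10⁴⁴ N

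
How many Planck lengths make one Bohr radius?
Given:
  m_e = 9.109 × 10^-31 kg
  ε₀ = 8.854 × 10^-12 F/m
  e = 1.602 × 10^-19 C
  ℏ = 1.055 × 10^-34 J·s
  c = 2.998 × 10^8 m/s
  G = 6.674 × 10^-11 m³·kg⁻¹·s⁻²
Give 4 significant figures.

3.277 × 10^24

Bohr radius: a₀ = 4πε₀ℏ²/(m_e e²) = 5.297 × 10^-11 m
Planck length: ℓ_P = √(ℏG/c³) = 1.616 × 10^-35 m
ratio = 5.297 × 10^-11 / 1.616 × 10^-35 = 3.277 × 10^24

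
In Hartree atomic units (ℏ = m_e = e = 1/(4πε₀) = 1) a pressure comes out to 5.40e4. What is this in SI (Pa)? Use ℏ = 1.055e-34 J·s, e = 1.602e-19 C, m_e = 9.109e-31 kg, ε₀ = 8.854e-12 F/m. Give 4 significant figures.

One atomic unit of pressure: P_au = E_h/a₀³ = m_e⁴e¹⁰/((4πε₀)⁵ℏ⁸) = 2.929e13 Pa.
5.40e4 × 2.929e13 Pa = 1.582e18 Pa

1.582e18 Pa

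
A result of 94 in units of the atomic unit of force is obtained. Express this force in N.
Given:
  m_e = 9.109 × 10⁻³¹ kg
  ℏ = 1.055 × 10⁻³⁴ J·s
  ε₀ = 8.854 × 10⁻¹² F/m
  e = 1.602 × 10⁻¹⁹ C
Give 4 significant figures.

7.727 × 10⁻⁶ N

One atomic unit of force: F_au = E_h/a₀ = m_e²e⁶/((4πε₀)³ℏ⁴) = 8.220 × 10⁻⁸ N.
94 × 8.220 × 10⁻⁸ N = 7.727 × 10⁻⁶ N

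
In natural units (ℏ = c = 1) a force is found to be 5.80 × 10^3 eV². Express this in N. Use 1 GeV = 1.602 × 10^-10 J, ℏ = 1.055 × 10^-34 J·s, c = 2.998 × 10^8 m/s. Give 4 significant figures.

Force is [E]/[L] = [E]²/(ℏc); restore (ℏc)⁻¹.
1 GeV² → 1/(ℏc) × (1 GeV in J)² = 8.114 × 10^5 N.
Convert the energy scale: 5.80 × 10^3 eV² = 5.80 × 10^-15 GeV².
Result: 5.80 × 10^-15 × 8.114 × 10^5 = 4.706 × 10^-9 N.

4.706 × 10^-9 N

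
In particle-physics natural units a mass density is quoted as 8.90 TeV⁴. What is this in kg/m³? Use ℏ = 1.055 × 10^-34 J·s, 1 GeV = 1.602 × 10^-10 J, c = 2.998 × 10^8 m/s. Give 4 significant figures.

Mass density is [E]/(c²[L]³) = [E]⁴/(ℏ³c⁵).
1 GeV⁴ → 1/(ℏ³c⁵) × (1 GeV in J)⁴ = 2.316 × 10^20 kg/m³.
Convert the energy scale: 8.90 TeV⁴ = 8.90 × 10^12 GeV⁴.
Result: 8.90 × 10^12 × 2.316 × 10^20 = 2.061 × 10^33 kg/m³.

2.061 × 10^33 kg/m³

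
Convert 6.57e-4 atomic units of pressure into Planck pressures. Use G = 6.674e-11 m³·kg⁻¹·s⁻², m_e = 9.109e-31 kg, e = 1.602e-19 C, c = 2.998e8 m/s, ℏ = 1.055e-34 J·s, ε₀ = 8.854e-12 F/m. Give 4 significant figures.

4.154e-104

atomic unit of pressure: P_au = E_h/a₀³ = m_e⁴e¹⁰/((4πε₀)⁵ℏ⁸) = 2.929e13 Pa
Planck pressure: p_P = c⁷/(ℏG²) = 4.632e113 Pa
6.57e-4 × 2.929e13 / 4.632e113 = 4.154e-104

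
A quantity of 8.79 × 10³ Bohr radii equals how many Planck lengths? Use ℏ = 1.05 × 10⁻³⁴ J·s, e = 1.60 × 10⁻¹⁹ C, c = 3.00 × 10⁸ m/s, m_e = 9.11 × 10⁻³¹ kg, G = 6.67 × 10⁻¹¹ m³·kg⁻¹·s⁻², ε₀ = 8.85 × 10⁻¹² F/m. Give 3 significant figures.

2.87 × 10²⁸

Bohr radius: a₀ = 4πε₀ℏ²/(m_e e²) = 5.26 × 10⁻¹¹ m
Planck length: ℓ_P = √(ℏG/c³) = 1.61 × 10⁻³⁵ m
8.79 × 10³ × 5.26 × 10⁻¹¹ / 1.61 × 10⁻³⁵ = 2.87 × 10²⁸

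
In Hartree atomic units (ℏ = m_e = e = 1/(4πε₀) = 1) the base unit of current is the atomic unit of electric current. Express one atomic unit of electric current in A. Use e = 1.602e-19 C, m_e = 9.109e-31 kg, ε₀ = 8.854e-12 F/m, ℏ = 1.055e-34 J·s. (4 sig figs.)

I_au = e E_h/ℏ = m_e e⁵/((4πε₀)²ℏ³)
E_h = 4.354e-18 J
e·E_h/ℏ = 6.612e-3 A

6.612e-3 A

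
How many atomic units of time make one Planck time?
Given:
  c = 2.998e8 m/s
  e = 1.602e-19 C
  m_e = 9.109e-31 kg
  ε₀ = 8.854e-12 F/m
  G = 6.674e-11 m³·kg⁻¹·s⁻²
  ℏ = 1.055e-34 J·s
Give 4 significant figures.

2.225e-27

Planck time: t_P = √(ℏG/c⁵) = 5.392e-44 s
atomic unit of time: τ_au = (4πε₀)²ℏ³/(m_e e⁴) = 2.423e-17 s
ratio = 5.392e-44 / 2.423e-17 = 2.225e-27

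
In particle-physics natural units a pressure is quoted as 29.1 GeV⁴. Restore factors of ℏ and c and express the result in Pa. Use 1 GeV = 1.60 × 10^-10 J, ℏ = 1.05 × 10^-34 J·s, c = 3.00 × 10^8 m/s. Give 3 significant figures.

6.10 × 10^38 Pa

Pressure is [E]/[L]³ = [E]⁴/(ℏc)³.
1 GeV⁴ → 1/(ℏc)³ × (1 GeV in J)⁴ = 2.10 × 10^37 Pa.
Result: 29.1 × 2.10 × 10^37 = 6.10 × 10^38 Pa.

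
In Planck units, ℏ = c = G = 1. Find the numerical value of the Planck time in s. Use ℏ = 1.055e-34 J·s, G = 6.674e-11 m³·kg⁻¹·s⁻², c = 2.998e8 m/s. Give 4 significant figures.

The unique combination of the constants set to 1 with dimensions of time is t_P = √(ℏG/c⁵).
  = √(2.907e-87)
  = 5.392e-44 s

5.392e-44 s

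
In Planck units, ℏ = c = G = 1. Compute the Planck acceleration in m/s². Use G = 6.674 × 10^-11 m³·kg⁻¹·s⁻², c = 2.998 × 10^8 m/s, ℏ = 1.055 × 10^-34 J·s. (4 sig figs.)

5.560 × 10^51 m/s²

The unique combination of the constants set to 1 with dimensions of acceleration is a_P = √(c⁷/(ℏG)).
  = √(3.092 × 10^103)
  = 5.560 × 10^51 m/s²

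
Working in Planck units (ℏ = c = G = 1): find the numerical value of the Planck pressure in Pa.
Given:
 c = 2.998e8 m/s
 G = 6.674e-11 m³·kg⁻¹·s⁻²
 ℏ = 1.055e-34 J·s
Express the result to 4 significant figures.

Dimensional analysis gives p_P = c⁷/(ℏG²).
  = 2.177e59 / 4.699e-55
  = 4.632e113 Pa

4.632e113 Pa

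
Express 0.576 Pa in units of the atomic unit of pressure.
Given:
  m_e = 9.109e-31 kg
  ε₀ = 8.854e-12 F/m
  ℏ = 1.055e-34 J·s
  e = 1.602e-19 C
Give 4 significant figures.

atomic unit of pressure: P_au = E_h/a₀³ = m_e⁴e¹⁰/((4πε₀)⁵ℏ⁸) = 2.929e13 Pa.
0.576 / 2.929e13 = 1.966e-14

1.966e-14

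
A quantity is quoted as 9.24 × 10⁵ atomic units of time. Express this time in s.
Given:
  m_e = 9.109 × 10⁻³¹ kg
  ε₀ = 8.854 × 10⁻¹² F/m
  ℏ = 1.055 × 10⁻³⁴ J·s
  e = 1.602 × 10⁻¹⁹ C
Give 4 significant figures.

2.239 × 10⁻¹¹ s

One atomic unit of time: τ_au = (4πε₀)²ℏ³/(m_e e⁴) = 2.423 × 10⁻¹⁷ s.
9.24 × 10⁵ × 2.423 × 10⁻¹⁷ s = 2.239 × 10⁻¹¹ s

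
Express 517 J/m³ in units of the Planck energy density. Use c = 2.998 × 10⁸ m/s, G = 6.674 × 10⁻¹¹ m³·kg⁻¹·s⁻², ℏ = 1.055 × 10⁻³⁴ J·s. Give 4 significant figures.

1.116 × 10⁻¹¹¹

Planck energy density: u_P = c⁷/(ℏG²) = 4.632 × 10¹¹³ J/m³.
517 / 4.632 × 10¹¹³ = 1.116 × 10⁻¹¹¹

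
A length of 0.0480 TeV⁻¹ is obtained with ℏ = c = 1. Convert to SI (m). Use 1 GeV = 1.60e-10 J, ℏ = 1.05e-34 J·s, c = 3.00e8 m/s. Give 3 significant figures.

A length is [E]⁻¹ in ℏ=c=1; restore one factor of ℏc.
1 GeV⁻¹ → ℏc × (1 GeV in J)⁻¹ = 1.97e-16 m.
Convert the energy scale: 0.0480 TeV⁻¹ = 4.80e-5 GeV⁻¹.
Result: 4.80e-5 × 1.97e-16 = 9.45e-21 m.

9.45e-21 m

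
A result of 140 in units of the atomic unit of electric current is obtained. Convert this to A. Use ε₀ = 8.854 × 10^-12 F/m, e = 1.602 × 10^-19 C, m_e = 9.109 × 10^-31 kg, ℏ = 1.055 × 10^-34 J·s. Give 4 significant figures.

0.9257 A

One atomic unit of electric current: I_au = e E_h/ℏ = m_e e⁵/((4πε₀)²ℏ³) = 6.612 × 10^-3 A.
140 × 6.612 × 10^-3 A = 0.9257 A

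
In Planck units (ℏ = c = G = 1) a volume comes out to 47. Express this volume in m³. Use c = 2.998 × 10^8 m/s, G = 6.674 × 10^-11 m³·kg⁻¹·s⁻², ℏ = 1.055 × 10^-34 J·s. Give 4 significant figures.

One Planck volume: V_P = (ℏG/c³)^(3/2) = 4.224 × 10^-105 m³.
47 × 4.224 × 10^-105 m³ = 1.985 × 10^-103 m³

1.985 × 10^-103 m³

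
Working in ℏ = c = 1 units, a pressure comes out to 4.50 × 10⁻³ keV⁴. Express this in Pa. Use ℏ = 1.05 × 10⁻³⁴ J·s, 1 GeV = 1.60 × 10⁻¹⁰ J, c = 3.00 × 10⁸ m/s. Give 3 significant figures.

Pressure is [E]/[L]³ = [E]⁴/(ℏc)³.
1 GeV⁴ → 1/(ℏc)³ × (1 GeV in J)⁴ = 2.10 × 10³⁷ Pa.
Convert the energy scale: 4.50 × 10⁻³ keV⁴ = 4.50 × 10⁻²⁷ GeV⁴.
Result: 4.50 × 10⁻²⁷ × 2.10 × 10³⁷ = 9.44 × 10¹⁰ Pa.

9.44 × 10¹⁰ Pa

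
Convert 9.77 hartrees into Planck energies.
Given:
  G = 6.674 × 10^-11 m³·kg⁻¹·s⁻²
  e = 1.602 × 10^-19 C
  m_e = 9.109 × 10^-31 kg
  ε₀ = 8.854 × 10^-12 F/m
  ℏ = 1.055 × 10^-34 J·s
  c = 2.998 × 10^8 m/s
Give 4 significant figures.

hartree: E_h = m_e e⁴/(4πε₀ℏ)² = 4.354 × 10^-18 J
Planck energy: E_P = √(ℏc⁵/G) = 1.957 × 10^9 J
9.77 × 4.354 × 10^-18 / 1.957 × 10^9 = 2.174 × 10^-26

2.174 × 10^-26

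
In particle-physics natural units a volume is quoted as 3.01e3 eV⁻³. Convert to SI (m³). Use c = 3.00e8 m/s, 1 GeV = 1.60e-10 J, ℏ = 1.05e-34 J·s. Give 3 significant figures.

Volume is [L]³ = [E]⁻³·(ℏc)³.
1 GeV⁻³ → (ℏc)³ × (1 GeV in J)⁻³ = 7.63e-48 m³.
Convert the energy scale: 3.01e3 eV⁻³ = 3.01e30 GeV⁻³.
Result: 3.01e30 × 7.63e-48 = 2.30e-17 m³.

2.30e-17 m³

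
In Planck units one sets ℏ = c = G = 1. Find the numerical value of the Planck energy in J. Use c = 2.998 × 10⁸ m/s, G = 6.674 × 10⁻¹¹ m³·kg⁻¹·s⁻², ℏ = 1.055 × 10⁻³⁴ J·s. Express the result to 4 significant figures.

1.957 × 10⁹ J

E_P = √(ℏc⁵/G)
  = √(3.828 × 10¹⁸)
  = 1.957 × 10⁹ J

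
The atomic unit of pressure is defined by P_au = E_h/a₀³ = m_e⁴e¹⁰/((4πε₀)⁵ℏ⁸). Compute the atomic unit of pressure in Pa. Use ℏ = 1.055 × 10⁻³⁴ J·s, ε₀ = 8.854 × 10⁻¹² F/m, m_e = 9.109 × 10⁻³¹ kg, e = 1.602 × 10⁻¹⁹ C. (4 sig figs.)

P_au = E_h/a₀³ = m_e⁴e¹⁰/((4πε₀)⁵ℏ⁸)
E_h = 4.354 × 10⁻¹⁸ J
a₀ = 5.297 × 10⁻¹¹ m
E_h/a₀³ = 2.929 × 10¹³ Pa

2.929 × 10¹³ Pa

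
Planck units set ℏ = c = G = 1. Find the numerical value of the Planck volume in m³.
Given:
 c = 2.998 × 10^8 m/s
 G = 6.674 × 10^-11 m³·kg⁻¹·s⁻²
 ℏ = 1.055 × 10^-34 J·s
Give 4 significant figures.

The unique combination of the constants set to 1 with dimensions of volume is V_P = (ℏG/c³)^(3/2).
  = √(1.784 × 10^-209)
  = 4.224 × 10^-105 m³

4.224 × 10^-105 m³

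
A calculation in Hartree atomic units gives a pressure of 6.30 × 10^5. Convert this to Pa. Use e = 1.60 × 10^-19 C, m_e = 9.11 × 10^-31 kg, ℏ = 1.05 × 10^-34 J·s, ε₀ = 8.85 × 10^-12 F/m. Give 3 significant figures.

One atomic unit of pressure: P_au = E_h/a₀³ = m_e⁴e¹⁰/((4πε₀)⁵ℏ⁸) = 3.01 × 10^13 Pa.
6.30 × 10^5 × 3.01 × 10^13 Pa = 1.90 × 10^19 Pa

1.90 × 10^19 Pa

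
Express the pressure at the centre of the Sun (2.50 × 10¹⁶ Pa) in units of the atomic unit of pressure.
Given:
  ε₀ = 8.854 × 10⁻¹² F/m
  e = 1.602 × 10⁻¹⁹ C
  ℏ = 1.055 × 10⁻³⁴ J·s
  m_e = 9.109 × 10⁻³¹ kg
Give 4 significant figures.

853.5

atomic unit of pressure: P_au = E_h/a₀³ = m_e⁴e¹⁰/((4πε₀)⁵ℏ⁸) = 2.929 × 10¹³ Pa.
2.50 × 10¹⁶ / 2.929 × 10¹³ = 853.5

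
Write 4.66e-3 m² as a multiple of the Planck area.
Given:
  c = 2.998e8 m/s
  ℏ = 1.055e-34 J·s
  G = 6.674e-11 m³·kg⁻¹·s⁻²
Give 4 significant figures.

1.783e67

Planck area: A_P = ℏG/c³ = 2.613e-70 m².
4.66e-3 / 2.613e-70 = 1.783e67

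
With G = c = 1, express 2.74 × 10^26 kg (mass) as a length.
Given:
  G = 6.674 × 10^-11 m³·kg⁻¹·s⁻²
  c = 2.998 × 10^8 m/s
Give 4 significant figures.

0.2035 m

In G = c = 1 units mass has dimensions of length; the conversion factor is G/c².
2.74 × 10^26 kg × (G/c²) = 0.2035 m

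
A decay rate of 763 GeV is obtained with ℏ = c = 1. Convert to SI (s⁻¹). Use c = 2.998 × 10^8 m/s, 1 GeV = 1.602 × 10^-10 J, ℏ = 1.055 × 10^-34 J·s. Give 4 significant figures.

1.159 × 10^27 s⁻¹

A rate is [E]/ℏ; divide by ℏ.
1 GeV → 1/ℏ × (1 GeV in J) = 1.518 × 10^24 s⁻¹.
Result: 763 × 1.518 × 10^24 = 1.159 × 10^27 s⁻¹.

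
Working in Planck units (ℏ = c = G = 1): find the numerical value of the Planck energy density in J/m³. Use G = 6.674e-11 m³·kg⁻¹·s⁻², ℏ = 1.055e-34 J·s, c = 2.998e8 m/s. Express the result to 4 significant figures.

4.632e113 J/m³

From ℏ = c = G = 1 the energy density scale is u_P = c⁷/(ℏG²).
  = 2.177e59 / 4.699e-55
  = 4.632e113 J/m³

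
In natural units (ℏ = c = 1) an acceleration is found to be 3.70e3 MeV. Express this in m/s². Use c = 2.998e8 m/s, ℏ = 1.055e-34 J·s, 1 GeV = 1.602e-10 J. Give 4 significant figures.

1.684e33 m/s²

Acceleration is [L]/[T]² = c·[E]/ℏ.
1 GeV → c/ℏ × (1 GeV in J) = 4.552e32 m/s².
Convert the energy scale: 3.70e3 MeV = 3.70 GeV.
Result: 3.70 × 4.552e32 = 1.684e33 m/s².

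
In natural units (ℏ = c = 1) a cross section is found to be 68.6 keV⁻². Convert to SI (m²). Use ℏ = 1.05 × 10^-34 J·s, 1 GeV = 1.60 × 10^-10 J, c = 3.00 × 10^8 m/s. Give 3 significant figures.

2.66 × 10^-18 m²

Area is [L]² = [E]⁻²·(ℏc)²; restore (ℏc)².
1 GeV⁻² → (ℏc)² × (1 GeV in J)⁻² = 3.88 × 10^-32 m².
Convert the energy scale: 68.6 keV⁻² = 6.86 × 10^13 GeV⁻².
Result: 6.86 × 10^13 × 3.88 × 10^-32 = 2.66 × 10^-18 m².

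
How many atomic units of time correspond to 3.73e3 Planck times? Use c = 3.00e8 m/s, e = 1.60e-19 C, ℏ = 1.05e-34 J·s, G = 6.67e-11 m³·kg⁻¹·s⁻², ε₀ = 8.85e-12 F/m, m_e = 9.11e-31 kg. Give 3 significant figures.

8.35e-24

Planck time: t_P = √(ℏG/c⁵) = 5.37e-44 s
atomic unit of time: τ_au = (4πε₀)²ℏ³/(m_e e⁴) = 2.40e-17 s
3.73e3 × 5.37e-44 / 2.40e-17 = 8.35e-24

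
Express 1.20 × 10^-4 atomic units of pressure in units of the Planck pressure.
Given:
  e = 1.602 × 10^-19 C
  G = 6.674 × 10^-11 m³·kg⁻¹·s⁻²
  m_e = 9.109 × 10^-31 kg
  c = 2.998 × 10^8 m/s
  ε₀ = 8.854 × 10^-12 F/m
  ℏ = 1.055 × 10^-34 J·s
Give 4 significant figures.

atomic unit of pressure: P_au = E_h/a₀³ = m_e⁴e¹⁰/((4πε₀)⁵ℏ⁸) = 2.929 × 10^13 Pa
Planck pressure: p_P = c⁷/(ℏG²) = 4.632 × 10^113 Pa
1.20 × 10^-4 × 2.929 × 10^13 / 4.632 × 10^113 = 7.588 × 10^-105

7.588 × 10^-105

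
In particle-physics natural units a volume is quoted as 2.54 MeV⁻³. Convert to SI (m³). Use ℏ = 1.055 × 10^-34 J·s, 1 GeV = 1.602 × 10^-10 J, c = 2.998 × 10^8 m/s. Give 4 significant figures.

1.955 × 10^-38 m³

Volume is [L]³ = [E]⁻³·(ℏc)³.
1 GeV⁻³ → (ℏc)³ × (1 GeV in J)⁻³ = 7.696 × 10^-48 m³.
Convert the energy scale: 2.54 MeV⁻³ = 2.54 × 10^9 GeV⁻³.
Result: 2.54 × 10^9 × 7.696 × 10^-48 = 1.955 × 10^-38 m³.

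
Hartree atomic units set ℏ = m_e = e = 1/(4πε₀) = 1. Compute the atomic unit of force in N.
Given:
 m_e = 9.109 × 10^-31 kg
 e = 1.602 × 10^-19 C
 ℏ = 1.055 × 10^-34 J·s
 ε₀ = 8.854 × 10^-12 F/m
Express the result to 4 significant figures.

Dimensional analysis gives F_au = E_h/a₀ = m_e²e⁶/((4πε₀)³ℏ⁴).
E_h = 4.354 × 10^-18 J
a₀ = 5.297 × 10^-11 m
E_h/a₀ = 8.220 × 10^-8 N

8.220 × 10^-8 N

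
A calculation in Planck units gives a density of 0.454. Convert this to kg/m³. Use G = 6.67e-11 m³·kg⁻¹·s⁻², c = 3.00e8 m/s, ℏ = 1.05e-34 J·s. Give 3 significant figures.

2.36e96 kg/m³

One Planck density: ρ_P = c⁵/(ℏG²) = 5.20e96 kg/m³.
0.454 × 5.20e96 kg/m³ = 2.36e96 kg/m³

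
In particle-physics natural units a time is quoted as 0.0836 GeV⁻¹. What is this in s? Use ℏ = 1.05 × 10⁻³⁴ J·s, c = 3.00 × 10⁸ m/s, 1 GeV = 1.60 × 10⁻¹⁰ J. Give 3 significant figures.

5.49 × 10⁻²⁶ s

A time is [E]⁻¹ in ℏ=c=1; restore one factor of ℏ.
1 GeV⁻¹ → ℏ × (1 GeV in J)⁻¹ = 6.56 × 10⁻²⁵ s.
Result: 0.0836 × 6.56 × 10⁻²⁵ = 5.49 × 10⁻²⁶ s.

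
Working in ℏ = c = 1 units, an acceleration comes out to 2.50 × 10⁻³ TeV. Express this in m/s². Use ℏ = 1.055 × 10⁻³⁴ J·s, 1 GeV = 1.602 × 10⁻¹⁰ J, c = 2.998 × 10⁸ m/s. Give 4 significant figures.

Acceleration is [L]/[T]² = c·[E]/ℏ.
1 GeV → c/ℏ × (1 GeV in J) = 4.552 × 10³² m/s².
Convert the energy scale: 2.50 × 10⁻³ TeV = 2.50 GeV.
Result: 2.50 × 4.552 × 10³² = 1.138 × 10³³ m/s².

1.138 × 10³³ m/s²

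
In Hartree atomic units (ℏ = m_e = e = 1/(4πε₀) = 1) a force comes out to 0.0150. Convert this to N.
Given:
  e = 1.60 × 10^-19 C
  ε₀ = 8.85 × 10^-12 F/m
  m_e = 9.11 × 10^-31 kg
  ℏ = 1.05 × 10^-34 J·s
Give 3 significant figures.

1.25 × 10^-9 N

One atomic unit of force: F_au = E_h/a₀ = m_e²e⁶/((4πε₀)³ℏ⁴) = 8.33 × 10^-8 N.
0.0150 × 8.33 × 10^-8 N = 1.25 × 10^-9 N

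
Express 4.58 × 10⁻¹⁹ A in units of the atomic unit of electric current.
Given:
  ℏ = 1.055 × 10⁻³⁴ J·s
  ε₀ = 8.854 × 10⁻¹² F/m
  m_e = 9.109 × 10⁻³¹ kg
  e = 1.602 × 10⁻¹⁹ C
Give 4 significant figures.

6.927 × 10⁻¹⁷

atomic unit of electric current: I_au = e E_h/ℏ = m_e e⁵/((4πε₀)²ℏ³) = 6.612 × 10⁻³ A.
4.58 × 10⁻¹⁹ / 6.612 × 10⁻³ = 6.927 × 10⁻¹⁷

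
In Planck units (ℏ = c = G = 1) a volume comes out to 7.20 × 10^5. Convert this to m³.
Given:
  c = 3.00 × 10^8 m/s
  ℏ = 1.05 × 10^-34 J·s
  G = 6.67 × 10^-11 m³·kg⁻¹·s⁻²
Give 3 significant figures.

3.01 × 10^-99 m³

One Planck volume: V_P = (ℏG/c³)^(3/2) = 4.18 × 10^-105 m³.
7.20 × 10^5 × 4.18 × 10^-105 m³ = 3.01 × 10^-99 m³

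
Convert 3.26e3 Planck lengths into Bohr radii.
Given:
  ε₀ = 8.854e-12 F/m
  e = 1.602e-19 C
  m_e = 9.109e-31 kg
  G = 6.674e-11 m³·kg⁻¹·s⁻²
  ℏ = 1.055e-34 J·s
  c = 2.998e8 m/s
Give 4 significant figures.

Planck length: ℓ_P = √(ℏG/c³) = 1.616e-35 m
Bohr radius: a₀ = 4πε₀ℏ²/(m_e e²) = 5.297e-11 m
3.26e3 × 1.616e-35 / 5.297e-11 = 9.948e-22

9.948e-22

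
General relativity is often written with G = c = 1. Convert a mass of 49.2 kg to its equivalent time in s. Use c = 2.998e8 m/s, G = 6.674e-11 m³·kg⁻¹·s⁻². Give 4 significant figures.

Mass → time via G/c³.
49.2 kg × (G/c³) = 1.219e-34 s

1.219e-34 s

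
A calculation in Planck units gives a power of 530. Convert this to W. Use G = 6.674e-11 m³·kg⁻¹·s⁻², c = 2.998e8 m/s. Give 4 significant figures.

One Planck power: P_P = c⁵/G = 3.629e52 W.
530 × 3.629e52 W = 1.923e55 W

1.923e55 W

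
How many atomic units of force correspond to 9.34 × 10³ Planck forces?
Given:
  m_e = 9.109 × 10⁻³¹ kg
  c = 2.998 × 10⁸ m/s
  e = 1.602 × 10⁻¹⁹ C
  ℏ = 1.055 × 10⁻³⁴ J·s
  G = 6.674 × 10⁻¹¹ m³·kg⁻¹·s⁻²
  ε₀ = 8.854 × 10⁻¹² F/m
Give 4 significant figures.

1.375 × 10⁵⁵

Planck force: F_P = c⁴/G = 1.210 × 10⁴⁴ N
atomic unit of force: F_au = E_h/a₀ = m_e²e⁶/((4πε₀)³ℏ⁴) = 8.220 × 10⁻⁸ N
9.34 × 10³ × 1.210 × 10⁴⁴ / 8.220 × 10⁻⁸ = 1.375 × 10⁵⁵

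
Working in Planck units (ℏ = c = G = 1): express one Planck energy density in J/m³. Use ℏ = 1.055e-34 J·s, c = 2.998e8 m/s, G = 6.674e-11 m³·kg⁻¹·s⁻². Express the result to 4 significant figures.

4.632e113 J/m³

From ℏ = c = G = 1 the energy density scale is u_P = c⁷/(ℏG²).
  = 2.177e59 / 4.699e-55
  = 4.632e113 J/m³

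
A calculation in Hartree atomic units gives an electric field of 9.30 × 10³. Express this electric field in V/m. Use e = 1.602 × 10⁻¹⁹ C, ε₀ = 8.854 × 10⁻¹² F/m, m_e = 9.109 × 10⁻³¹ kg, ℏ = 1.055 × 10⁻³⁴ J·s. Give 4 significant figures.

One atomic unit of electric field: E_au = E_h/(e a₀) = m_e²e⁵/((4πε₀)³ℏ⁴) = 5.131 × 10¹¹ V/m.
9.30 × 10³ × 5.131 × 10¹¹ V/m = 4.772 × 10¹⁵ V/m

4.772 × 10¹⁵ V/m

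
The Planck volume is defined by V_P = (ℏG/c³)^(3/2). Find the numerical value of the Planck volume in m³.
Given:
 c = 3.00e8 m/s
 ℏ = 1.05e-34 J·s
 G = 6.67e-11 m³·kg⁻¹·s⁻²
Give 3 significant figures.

4.18e-105 m³

V_P = (ℏG/c³)^(3/2)
  = √(1.75e-209)
  = 4.18e-105 m³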